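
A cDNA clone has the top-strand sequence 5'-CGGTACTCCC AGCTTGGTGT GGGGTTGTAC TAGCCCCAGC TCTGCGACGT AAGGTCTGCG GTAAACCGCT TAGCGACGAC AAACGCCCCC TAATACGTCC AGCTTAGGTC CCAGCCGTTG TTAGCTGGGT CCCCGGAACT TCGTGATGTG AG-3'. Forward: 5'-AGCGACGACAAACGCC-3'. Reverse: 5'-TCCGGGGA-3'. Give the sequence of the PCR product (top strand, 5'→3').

5'-AGCGACGACAAACGCCCCCTAATACGTCCAGCTTAGGTCCCAGCCGTTGTTAGCTGGGTCCCCGGA-3'

Scanning the template, AGCGACGACAAACGCC occurs at positions 72–87; this primer anneals to the bottom strand there with its 3' end pointing downstream.
Taking the reverse complement of TCCGGGGA gives TCCCCGGA, found at positions 130–137 on the template; the primer anneals here to the top strand with its 3' end pointing upstream.
The product is the template from position 72 through 137 (66 bp).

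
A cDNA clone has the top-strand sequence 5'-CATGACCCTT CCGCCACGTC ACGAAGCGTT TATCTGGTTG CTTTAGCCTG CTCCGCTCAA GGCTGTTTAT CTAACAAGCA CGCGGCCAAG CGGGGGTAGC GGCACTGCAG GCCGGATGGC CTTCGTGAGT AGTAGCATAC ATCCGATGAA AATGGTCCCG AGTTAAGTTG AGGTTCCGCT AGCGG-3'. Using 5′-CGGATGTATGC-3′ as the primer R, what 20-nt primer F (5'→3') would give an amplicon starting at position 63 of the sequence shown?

The reverse primer's reverse complement GCATACATCCG matches the template at positions 135–145; the product starts at position 63.
The forward primer is identical to the top strand over positions 63–82: CTGTTTATCTAACAAGCACG.

5'-CTGTTTATCTAACAAGCACG-3'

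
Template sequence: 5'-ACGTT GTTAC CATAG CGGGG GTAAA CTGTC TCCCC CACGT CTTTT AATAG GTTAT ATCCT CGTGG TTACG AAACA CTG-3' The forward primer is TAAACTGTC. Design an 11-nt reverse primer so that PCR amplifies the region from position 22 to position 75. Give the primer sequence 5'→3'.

The product's 3' end on the top strand is position 75.
The reverse primer anneals to the top strand over positions 65–75, i.e. to GTTACGAAACA.
Its sequence written 5'→3' is the reverse complement: TGTTTCGTAAC.

5'-TGTTTCGTAAC-3'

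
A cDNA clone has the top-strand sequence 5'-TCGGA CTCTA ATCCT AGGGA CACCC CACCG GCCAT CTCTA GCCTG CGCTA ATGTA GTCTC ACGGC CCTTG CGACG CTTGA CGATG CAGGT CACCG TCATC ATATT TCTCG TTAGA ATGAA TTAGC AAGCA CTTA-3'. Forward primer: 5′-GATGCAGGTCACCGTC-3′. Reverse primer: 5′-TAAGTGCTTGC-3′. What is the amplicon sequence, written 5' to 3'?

5'-GATGCAGGTCACCGTCATCATATTTCTCGTTAGAATGAATTAGCAAGCACTTA-3'

The forward primer matches the template at positions 82–97.
The reverse primer's reverse complement is GCAAGCACTTA, which matches the template at positions 124–134.
The product is the template from position 82 through 134 (53 bp).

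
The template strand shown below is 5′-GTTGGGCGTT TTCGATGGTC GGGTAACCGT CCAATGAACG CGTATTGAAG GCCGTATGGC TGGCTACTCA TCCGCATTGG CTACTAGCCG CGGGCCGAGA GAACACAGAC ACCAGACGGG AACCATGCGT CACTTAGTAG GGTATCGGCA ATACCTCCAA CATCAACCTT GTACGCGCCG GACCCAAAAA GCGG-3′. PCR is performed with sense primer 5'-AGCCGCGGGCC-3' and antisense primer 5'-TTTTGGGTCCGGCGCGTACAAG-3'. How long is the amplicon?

Scanning the template, AGCCGCGGGCC occurs at positions 86–96; this primer anneals to the bottom strand there with its 3' end pointing downstream.
Taking the reverse complement of TTTTGGGTCCGGCGCGTACAAG gives CTTGTACGCGCCGGACCCAAAA, found at positions 168–189 on the template; the primer anneals here to the top strand with its 3' end pointing upstream.
Product length = (reverse-primer end) − (forward-primer start) + 1 = 189 − 86 + 1 = 104 bp.

104 bp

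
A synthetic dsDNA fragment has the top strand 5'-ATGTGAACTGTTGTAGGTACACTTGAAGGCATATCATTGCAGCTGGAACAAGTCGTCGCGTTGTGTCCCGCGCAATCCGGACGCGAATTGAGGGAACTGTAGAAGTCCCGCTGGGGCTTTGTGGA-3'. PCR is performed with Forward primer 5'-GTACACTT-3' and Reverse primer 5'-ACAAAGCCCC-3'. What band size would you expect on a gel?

Forward primer GTACACTT is found on the top strand at positions 17–24.
Taking the reverse complement of ACAAAGCCCC gives GGGGCTTTGT, found at positions 113–122 on the template; the primer anneals here to the top strand with its 3' end pointing upstream.
Product length = (reverse-primer end) − (forward-primer start) + 1 = 122 − 17 + 1 = 106 bp.

106 bp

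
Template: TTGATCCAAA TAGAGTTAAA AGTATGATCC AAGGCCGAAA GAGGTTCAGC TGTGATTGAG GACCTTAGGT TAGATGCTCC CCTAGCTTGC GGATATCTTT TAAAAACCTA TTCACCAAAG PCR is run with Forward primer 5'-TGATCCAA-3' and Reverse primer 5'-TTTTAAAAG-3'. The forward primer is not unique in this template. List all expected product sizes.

104 bp, 81 bp

The forward primer TGATCCAA matches the top strand at positions 2–9, 25–32.
The reverse primer's reverse complement is CTTTTAAAA, matching at positions 97–105.
Each forward site pairs with the reverse site to give a product ending at position 105: sizes 104, 81 bp.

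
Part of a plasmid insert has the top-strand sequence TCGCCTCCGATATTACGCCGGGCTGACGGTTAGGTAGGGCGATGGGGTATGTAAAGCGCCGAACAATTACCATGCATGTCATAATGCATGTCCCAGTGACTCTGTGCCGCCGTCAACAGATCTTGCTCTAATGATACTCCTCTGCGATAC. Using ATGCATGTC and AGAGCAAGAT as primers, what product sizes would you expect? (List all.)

The forward primer ATGCATGTC matches the top strand at positions 72–80, 84–92.
The reverse primer's reverse complement is ATCTTGCTCT, matching at positions 120–129.
Each forward site pairs with the reverse site to give a product ending at position 129: sizes 58, 46 bp.

58 bp, 46 bp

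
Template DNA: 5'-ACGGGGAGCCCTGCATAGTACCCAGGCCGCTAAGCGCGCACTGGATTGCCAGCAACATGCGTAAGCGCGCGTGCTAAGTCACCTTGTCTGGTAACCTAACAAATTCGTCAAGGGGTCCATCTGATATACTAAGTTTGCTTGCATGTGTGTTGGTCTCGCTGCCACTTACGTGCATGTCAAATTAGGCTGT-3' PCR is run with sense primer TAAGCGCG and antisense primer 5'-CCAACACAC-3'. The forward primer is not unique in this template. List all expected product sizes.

The forward primer TAAGCGCG matches the top strand at positions 31–38, 62–69.
The reverse primer's reverse complement is GTGTGTTGG, matching at positions 145–153.
Each forward site pairs with the reverse site to give a product ending at position 153: sizes 123, 92 bp.

123 bp, 92 bp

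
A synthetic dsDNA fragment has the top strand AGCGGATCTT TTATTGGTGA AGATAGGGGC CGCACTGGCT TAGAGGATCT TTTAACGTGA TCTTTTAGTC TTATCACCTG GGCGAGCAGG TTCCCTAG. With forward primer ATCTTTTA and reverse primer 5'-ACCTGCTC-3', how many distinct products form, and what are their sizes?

Three products: 86 bp, 45 bp, 32 bp

The forward primer ATCTTTTA matches the top strand at positions 6–13, 47–54, 60–67.
The reverse primer's reverse complement is GAGCAGGT, matching at positions 84–91.
Each forward site pairs with the reverse site to give a product ending at position 91: sizes 86, 45, 32 bp.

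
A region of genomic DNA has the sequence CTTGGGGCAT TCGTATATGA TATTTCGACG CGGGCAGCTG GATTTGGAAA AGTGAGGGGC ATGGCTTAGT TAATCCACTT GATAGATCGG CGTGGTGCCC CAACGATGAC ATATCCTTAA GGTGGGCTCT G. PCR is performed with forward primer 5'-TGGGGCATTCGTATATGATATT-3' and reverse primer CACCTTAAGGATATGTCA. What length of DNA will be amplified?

122 bp

The forward primer matches the template at positions 3–24.
The reverse primer's reverse complement is TGACATATCCTTAAGGTG, which matches the template at positions 107–124.
Amplicon spans positions 3–124: 122 bp.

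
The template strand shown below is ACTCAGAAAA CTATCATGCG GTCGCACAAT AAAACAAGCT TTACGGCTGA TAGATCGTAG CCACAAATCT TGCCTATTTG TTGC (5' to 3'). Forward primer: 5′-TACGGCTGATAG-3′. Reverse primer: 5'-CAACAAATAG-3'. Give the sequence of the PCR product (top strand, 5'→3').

5'-TACGGCTGATAGATCGTAGCCACAAATCTTGCCTATTTGTTG-3'

Forward primer TACGGCTGATAG is found on the top strand at positions 42–53.
Taking the reverse complement of CAACAAATAG gives CTATTTGTTG, found at positions 74–83 on the template; the primer anneals here to the top strand with its 3' end pointing upstream.
The product is the template from position 42 through 83 (42 bp).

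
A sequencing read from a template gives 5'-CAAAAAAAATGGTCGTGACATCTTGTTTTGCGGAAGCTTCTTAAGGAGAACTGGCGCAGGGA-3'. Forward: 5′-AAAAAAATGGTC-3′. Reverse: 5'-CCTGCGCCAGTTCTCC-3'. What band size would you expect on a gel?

The forward primer matches the template at positions 3–14.
Taking the reverse complement of CCTGCGCCAGTTCTCC gives GGAGAACTGGCGCAGG, found at positions 45–60 on the template; the primer anneals here to the top strand with its 3' end pointing upstream.
Amplicon spans positions 3–60: 58 bp.

58 bp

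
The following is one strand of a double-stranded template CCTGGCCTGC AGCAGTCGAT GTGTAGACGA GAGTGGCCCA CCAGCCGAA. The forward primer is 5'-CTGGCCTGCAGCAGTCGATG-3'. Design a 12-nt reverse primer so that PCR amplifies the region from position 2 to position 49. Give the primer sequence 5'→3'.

5'-TTCGGCTGGTGG-3'

The product's 3' end on the top strand is position 49.
The reverse primer anneals to the top strand over positions 38–49, i.e. to CCACCAGCCGAA.
Its sequence written 5'→3' is the reverse complement: TTCGGCTGGTGG.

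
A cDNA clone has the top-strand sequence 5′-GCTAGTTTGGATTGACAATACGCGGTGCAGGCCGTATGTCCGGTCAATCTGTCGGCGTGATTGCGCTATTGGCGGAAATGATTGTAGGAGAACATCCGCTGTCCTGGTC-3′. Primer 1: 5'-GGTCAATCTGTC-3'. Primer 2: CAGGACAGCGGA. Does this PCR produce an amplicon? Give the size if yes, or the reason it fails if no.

Yes — a 65 bp product.

Primer 1 (GGTCAATCTGTC) matches the top strand at positions 42–53; it acts as a forward primer.
Primer 2's reverse complement is TCCGCTGTCCTG, matching the top strand at positions 95–106; it acts as a reverse primer.
The 3' ends face each other across positions 42–106, giving a 65 bp product.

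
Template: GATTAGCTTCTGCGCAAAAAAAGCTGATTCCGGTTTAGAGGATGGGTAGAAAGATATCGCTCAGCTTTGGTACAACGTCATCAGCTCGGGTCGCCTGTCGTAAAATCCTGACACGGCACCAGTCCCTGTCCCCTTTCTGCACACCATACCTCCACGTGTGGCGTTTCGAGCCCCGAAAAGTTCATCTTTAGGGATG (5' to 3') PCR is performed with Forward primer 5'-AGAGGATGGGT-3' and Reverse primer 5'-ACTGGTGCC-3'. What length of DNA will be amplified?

Forward primer AGAGGATGGGT is found on the top strand at positions 37–47.
Reverse complement of the reverse primer: GGCACCAGT. This occurs on the top strand at positions 115–123.
The product runs from position 37 to position 123, so its length is 123 − 37 + 1 = 87 bp.

87 bp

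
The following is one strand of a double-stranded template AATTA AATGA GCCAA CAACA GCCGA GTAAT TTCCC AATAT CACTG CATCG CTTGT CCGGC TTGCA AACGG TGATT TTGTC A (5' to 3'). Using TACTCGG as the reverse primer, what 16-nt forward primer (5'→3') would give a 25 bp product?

5'-TAAATGAGCCAACAAC-3'

The reverse primer's reverse complement CCGAGTA matches the template at positions 22–28, so the product ends at position 28.
A 25 bp product then starts at position 28 − 25 + 1 = 4.
The forward primer is identical to the top strand there: TAAATGAGCCAACAAC.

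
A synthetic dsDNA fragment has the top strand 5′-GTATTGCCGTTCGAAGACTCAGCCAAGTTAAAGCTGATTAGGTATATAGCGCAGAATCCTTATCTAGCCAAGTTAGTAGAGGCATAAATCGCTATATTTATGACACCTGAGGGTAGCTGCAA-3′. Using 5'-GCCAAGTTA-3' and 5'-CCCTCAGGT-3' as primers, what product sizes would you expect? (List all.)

92 bp, 47 bp

The forward primer GCCAAGTTA matches the top strand at positions 22–30, 67–75.
The reverse primer's reverse complement is ACCTGAGGG, matching at positions 105–113.
Each forward site pairs with the reverse site to give a product ending at position 113: sizes 92, 47 bp.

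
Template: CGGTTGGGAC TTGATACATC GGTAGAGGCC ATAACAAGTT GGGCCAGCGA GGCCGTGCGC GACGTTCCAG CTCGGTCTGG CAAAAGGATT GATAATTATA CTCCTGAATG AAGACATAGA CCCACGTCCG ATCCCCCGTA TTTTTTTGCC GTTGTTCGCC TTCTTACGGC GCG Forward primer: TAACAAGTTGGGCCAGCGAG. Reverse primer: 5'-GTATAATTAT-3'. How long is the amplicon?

70 bp

The forward primer matches the template at positions 32–51.
The reverse primer's reverse complement is ATAATTATAC, which matches the template at positions 92–101.
Product length = (reverse-primer end) − (forward-primer start) + 1 = 101 − 32 + 1 = 70 bp.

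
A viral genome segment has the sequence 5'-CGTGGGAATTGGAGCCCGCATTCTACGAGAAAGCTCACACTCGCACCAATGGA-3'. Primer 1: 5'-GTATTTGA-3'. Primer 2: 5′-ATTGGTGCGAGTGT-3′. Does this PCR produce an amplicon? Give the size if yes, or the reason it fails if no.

Primer 1 (GTATTTGA) does not match the top strand, and its reverse complement TCAAATAC does not match either.
With no annealing site for primer 1, no amplification occurs.

No product — primer 1 has no binding site in the template.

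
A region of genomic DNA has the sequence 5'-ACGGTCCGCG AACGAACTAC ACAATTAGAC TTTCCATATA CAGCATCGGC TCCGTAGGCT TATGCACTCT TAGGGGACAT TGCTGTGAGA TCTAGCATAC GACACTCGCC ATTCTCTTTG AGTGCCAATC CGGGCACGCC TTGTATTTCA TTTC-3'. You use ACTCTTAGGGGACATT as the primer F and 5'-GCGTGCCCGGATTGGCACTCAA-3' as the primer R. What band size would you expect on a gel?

74 bp

Scanning the template, ACTCTTAGGGGACATT occurs at positions 66–81; this primer anneals to the bottom strand there with its 3' end pointing downstream.
Taking the reverse complement of GCGTGCCCGGATTGGCACTCAA gives TTGAGTGCCAATCCGGGCACGC, found at positions 118–139 on the template; the primer anneals here to the top strand with its 3' end pointing upstream.
The product runs from position 66 to position 139, so its length is 139 − 66 + 1 = 74 bp.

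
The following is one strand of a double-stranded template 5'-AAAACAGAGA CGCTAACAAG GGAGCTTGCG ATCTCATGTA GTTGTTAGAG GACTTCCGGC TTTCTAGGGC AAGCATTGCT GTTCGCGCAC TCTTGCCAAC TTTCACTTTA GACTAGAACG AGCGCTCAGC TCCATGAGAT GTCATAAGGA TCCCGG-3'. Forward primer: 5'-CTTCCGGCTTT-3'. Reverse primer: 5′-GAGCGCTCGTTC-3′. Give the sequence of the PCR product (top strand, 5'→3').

Forward primer CTTCCGGCTTT is found on the top strand at positions 53–63.
Reverse complement of the reverse primer: GAACGAGCGCTC. This occurs on the top strand at positions 116–127.
The product is the template from position 53 through 127 (75 bp).

5'-CTTCCGGCTTTCTAGGGCAAGCATTGCTGTTCGCGCACTCTTGCCAACTTTCACTTTAGACTAGAACGAGCGCTC-3'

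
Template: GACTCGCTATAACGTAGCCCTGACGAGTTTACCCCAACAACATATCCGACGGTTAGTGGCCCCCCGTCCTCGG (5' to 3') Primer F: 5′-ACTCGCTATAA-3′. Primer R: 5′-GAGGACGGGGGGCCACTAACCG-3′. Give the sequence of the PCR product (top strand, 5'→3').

5'-ACTCGCTATAACGTAGCCCTGACGAGTTTACCCCAACAACATATCCGACGGTTAGTGGCCCCCCGTCCTC-3'

Scanning the template, ACTCGCTATAA occurs at positions 2–12; this primer anneals to the bottom strand there with its 3' end pointing downstream.
Reverse complement of the reverse primer: CGGTTAGTGGCCCCCCGTCCTC. This occurs on the top strand at positions 50–71.
The product is the template from position 2 through 71 (70 bp).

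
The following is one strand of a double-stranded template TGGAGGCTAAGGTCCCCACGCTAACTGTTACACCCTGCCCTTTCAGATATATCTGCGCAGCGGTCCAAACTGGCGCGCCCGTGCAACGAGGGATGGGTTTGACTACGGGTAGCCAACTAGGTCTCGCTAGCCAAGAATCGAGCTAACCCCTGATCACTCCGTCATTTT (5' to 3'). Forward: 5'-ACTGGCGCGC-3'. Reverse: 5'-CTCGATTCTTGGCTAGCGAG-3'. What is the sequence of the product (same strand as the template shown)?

The forward primer matches the template at positions 69–78.
Reverse complement of the reverse primer: CTCGCTAGCCAAGAATCGAG. This occurs on the top strand at positions 123–142.
The product is the template from position 69 through 142 (74 bp).

5'-ACTGGCGCGCCCGTGCAACGAGGGATGGGTTTGACTACGGGTAGCCAACTAGGTCTCGCTAGCCAAGAATCGAG-3'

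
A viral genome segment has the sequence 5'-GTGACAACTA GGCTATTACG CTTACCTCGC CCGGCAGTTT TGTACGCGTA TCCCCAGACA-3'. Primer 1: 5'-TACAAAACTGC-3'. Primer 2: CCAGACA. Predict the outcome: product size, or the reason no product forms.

Primer 1 (TACAAAACTGC) has reverse complement GCAGTTTTGTA, which matches the top strand at positions 34–44; primer 1 anneals to the top strand there with its 3' end pointing upstream toward position 34.
Primer 2 (CCAGACA) matches the top strand directly at positions 54–60; it anneals to the bottom strand with its 3' end pointing downstream toward position 60.
The 3' ends diverge (primer 1 extends toward position 1, primer 2 toward position 60), so the primers never converge on a shared product.

No product — the primers' 3' ends point away from each other.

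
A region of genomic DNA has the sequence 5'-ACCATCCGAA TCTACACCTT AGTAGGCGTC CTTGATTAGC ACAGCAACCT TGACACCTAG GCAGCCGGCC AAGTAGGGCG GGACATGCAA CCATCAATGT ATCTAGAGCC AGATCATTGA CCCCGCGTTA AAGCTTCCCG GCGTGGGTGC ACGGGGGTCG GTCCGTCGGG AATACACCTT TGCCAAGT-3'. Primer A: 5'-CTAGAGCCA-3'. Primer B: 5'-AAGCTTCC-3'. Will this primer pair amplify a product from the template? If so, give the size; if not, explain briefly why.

No product — both primers anneal to the same strand and extend in the same direction.

Primer A (CTAGAGCCA) matches the top strand at positions 103–111 (3' end points downstream).
Primer B (AAGCTTCC) also matches the top strand directly, at positions 131–138 — its reverse complement GGAAGCTT is not present.
Both primers anneal to the bottom strand with 3' ends pointing the same way, so neither can prime synthesis back toward the other.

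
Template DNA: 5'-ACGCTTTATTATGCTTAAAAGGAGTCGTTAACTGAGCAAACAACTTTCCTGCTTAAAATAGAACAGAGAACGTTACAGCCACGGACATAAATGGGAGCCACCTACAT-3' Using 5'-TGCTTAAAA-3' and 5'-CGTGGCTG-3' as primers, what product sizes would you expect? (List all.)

72 bp, 34 bp

The forward primer TGCTTAAAA matches the top strand at positions 12–20, 50–58.
The reverse primer's reverse complement is CAGCCACG, matching at positions 76–83.
Each forward site pairs with the reverse site to give a product ending at position 83: sizes 72, 34 bp.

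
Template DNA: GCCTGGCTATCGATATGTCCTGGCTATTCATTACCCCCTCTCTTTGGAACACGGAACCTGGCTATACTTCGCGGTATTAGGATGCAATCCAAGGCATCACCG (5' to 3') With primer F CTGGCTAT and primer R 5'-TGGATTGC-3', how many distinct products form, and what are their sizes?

The forward primer CTGGCTAT matches the top strand at positions 3–10, 20–27, 58–65.
The reverse primer's reverse complement is GCAATCCA, matching at positions 84–91.
Each forward site pairs with the reverse site to give a product ending at position 91: sizes 89, 72, 34 bp.

Three products: 89 bp, 72 bp, 34 bp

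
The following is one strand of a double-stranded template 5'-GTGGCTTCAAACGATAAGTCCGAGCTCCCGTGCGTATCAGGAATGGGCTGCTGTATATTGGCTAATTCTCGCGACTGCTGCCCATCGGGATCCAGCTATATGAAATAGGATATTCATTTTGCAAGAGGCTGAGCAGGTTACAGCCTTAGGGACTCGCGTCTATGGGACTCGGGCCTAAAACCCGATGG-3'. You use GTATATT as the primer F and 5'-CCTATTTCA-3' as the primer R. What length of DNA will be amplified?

The forward primer matches the template at positions 53–59.
Taking the reverse complement of CCTATTTCA gives TGAAATAGG, found at positions 101–109 on the template; the primer anneals here to the top strand with its 3' end pointing upstream.
The product runs from position 53 to position 109, so its length is 109 − 53 + 1 = 57 bp.

57 bp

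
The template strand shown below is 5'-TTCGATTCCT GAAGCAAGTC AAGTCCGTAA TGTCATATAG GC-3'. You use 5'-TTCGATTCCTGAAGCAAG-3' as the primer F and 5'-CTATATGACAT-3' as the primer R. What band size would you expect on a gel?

40 bp

Scanning the template, TTCGATTCCTGAAGCAAG occurs at positions 1–18; this primer anneals to the bottom strand there with its 3' end pointing downstream.
The reverse primer's reverse complement is ATGTCATATAG, which matches the template at positions 30–40.
The product runs from position 1 to position 40, so its length is 40 − 1 + 1 = 40 bp.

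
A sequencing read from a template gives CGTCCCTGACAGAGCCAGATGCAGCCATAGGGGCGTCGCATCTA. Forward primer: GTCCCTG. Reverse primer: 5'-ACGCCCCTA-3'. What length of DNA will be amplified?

35 bp

Forward primer GTCCCTG is found on the top strand at positions 2–8.
The reverse primer's reverse complement is TAGGGGCGT, which matches the template at positions 28–36.
Product length = (reverse-primer end) − (forward-primer start) + 1 = 36 − 2 + 1 = 35 bp.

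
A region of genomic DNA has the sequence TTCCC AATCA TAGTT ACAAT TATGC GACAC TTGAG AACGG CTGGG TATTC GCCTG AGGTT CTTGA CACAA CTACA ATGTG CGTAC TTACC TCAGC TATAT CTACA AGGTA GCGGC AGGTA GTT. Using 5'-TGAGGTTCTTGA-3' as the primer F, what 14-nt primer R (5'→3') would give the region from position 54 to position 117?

5'-CTGCCGCTACCTTG-3'

The product's 3' end on the top strand is position 117.
The reverse primer anneals to the top strand over positions 104–117, i.e. to CAAGGTAGCGGCAG.
Its sequence written 5'→3' is the reverse complement: CTGCCGCTACCTTG.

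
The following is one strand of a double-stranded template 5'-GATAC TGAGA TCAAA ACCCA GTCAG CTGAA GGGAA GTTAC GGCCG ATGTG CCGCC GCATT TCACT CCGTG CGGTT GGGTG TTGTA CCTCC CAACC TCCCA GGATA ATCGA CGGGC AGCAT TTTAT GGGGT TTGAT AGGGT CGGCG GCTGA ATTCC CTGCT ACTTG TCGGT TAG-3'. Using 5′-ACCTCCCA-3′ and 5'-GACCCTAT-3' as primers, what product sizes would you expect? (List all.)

57 bp, 49 bp

The forward primer ACCTCCCA matches the top strand at positions 85–92, 93–100.
The reverse primer's reverse complement is ATAGGGTC, matching at positions 134–141.
Each forward site pairs with the reverse site to give a product ending at position 141: sizes 57, 49 bp.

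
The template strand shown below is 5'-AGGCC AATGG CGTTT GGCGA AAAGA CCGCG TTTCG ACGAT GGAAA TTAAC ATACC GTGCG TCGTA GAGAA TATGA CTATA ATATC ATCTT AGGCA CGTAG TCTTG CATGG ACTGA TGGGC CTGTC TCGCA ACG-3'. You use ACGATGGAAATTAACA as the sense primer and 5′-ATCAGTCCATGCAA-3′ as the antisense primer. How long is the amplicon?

Scanning the template, ACGATGGAAATTAACA occurs at positions 36–51; this primer anneals to the bottom strand there with its 3' end pointing downstream.
Taking the reverse complement of ATCAGTCCATGCAA gives TTGCATGGACTGAT, found at positions 103–116 on the template; the primer anneals here to the top strand with its 3' end pointing upstream.
The product runs from position 36 to position 116, so its length is 116 − 36 + 1 = 81 bp.

81 bp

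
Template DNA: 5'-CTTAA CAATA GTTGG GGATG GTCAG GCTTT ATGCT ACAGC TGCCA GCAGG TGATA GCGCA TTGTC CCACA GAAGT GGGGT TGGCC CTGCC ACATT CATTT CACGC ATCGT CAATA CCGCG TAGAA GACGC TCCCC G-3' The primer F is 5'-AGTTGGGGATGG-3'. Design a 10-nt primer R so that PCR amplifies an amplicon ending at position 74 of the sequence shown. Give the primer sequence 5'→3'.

The forward primer binds at positions 10–21; the product's 3' end on the top strand is position 74.
The reverse primer anneals to the top strand over positions 65–74, i.e. to CCCACAGAAG.
Its sequence written 5'→3' is the reverse complement: CTTCTGTGGG.

5'-CTTCTGTGGG-3'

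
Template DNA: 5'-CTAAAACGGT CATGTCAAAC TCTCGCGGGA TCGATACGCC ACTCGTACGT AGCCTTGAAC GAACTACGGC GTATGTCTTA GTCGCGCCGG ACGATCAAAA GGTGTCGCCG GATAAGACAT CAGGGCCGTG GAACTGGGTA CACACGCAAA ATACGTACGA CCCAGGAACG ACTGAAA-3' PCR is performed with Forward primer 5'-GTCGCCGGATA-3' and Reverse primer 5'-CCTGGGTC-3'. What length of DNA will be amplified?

The forward primer matches the template at positions 104–114.
The reverse primer's reverse complement is GACCCAGG, which matches the template at positions 159–166.
The product runs from position 104 to position 166, so its length is 166 − 104 + 1 = 63 bp.

63 bp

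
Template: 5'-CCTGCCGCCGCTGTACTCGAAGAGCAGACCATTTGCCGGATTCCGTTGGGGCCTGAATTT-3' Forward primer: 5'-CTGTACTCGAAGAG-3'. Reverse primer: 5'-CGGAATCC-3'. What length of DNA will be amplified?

The forward primer matches the template at positions 11–24.
Reverse complement of the reverse primer: GGATTCCG. This occurs on the top strand at positions 38–45.
Amplicon spans positions 11–45: 35 bp.

35 bp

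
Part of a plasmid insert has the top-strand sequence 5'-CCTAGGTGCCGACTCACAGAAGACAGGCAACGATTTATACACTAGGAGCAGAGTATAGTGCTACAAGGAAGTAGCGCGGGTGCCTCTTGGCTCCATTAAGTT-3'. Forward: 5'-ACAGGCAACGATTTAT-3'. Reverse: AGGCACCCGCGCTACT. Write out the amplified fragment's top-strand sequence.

5'-ACAGGCAACGATTTATACACTAGGAGCAGAGTATAGTGCTACAAGGAAGTAGCGCGGGTGCCT-3'

Scanning the template, ACAGGCAACGATTTAT occurs at positions 23–38; this primer anneals to the bottom strand there with its 3' end pointing downstream.
The reverse primer's reverse complement is AGTAGCGCGGGTGCCT, which matches the template at positions 70–85.
The product is the template from position 23 through 85 (63 bp).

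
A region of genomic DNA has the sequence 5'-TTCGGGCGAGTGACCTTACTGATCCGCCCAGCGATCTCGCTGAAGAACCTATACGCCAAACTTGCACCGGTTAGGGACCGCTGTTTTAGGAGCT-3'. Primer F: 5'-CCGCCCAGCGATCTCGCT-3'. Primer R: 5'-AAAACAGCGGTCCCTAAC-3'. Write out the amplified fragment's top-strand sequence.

5'-CCGCCCAGCGATCTCGCTGAAGAACCTATACGCCAAACTTGCACCGGTTAGGGACCGCTGTTTT-3'

The forward primer matches the template at positions 24–41.
Reverse complement of the reverse primer: GTTAGGGACCGCTGTTTT. This occurs on the top strand at positions 70–87.
The product is the template from position 24 through 87 (64 bp).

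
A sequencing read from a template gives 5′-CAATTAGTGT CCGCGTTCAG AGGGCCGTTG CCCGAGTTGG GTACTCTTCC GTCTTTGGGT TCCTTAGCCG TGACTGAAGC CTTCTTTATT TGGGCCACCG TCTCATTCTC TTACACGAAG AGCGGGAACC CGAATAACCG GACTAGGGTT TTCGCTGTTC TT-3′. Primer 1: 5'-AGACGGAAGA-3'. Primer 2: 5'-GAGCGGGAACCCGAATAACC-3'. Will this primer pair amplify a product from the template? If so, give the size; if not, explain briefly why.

No product — the primers' 3' ends point away from each other.

Primer 1 (AGACGGAAGA) has reverse complement TCTTCCGTCT, which matches the top strand at positions 45–54; primer 1 anneals to the top strand there with its 3' end pointing upstream toward position 45.
Primer 2 (GAGCGGGAACCCGAATAACC) matches the top strand directly at positions 120–139; it anneals to the bottom strand with its 3' end pointing downstream toward position 139.
The 3' ends diverge (primer 1 extends toward position 1, primer 2 toward position 162), so the primers never converge on a shared product.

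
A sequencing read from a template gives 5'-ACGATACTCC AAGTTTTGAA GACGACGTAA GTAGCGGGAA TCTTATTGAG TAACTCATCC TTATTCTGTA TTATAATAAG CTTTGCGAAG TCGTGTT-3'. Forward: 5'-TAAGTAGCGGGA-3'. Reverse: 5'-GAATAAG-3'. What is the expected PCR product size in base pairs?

39 bp

Scanning the template, TAAGTAGCGGGA occurs at positions 28–39; this primer anneals to the bottom strand there with its 3' end pointing downstream.
The reverse primer's reverse complement is CTTATTC, which matches the template at positions 60–66.
Amplicon spans positions 28–66: 39 bp.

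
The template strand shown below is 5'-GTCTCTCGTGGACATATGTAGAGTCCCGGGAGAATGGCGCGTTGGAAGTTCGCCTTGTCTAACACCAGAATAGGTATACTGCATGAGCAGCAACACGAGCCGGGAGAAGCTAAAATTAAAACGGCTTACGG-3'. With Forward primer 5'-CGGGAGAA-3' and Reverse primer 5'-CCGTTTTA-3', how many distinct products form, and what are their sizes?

Two products: 98 bp, 24 bp

The forward primer CGGGAGAA matches the top strand at positions 27–34, 101–108.
The reverse primer's reverse complement is TAAAACGG, matching at positions 117–124.
Each forward site pairs with the reverse site to give a product ending at position 124: sizes 98, 24 bp.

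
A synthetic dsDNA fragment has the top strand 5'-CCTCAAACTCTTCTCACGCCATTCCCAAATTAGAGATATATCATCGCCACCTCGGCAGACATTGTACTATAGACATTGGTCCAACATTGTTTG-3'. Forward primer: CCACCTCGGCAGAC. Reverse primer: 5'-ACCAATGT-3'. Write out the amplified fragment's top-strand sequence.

Scanning the template, CCACCTCGGCAGAC occurs at positions 47–60; this primer anneals to the bottom strand there with its 3' end pointing downstream.
Reverse complement of the reverse primer: ACATTGGT. This occurs on the top strand at positions 73–80.
The product is the template from position 47 through 80 (34 bp).

5'-CCACCTCGGCAGACATTGTACTATAGACATTGGT-3'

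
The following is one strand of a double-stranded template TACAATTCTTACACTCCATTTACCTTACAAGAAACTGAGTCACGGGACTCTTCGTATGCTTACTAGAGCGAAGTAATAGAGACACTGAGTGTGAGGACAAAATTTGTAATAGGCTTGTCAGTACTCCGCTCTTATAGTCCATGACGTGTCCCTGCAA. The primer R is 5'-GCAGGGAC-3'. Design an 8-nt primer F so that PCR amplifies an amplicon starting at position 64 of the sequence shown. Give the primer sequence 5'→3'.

5'-TAGAGCGA-3'

The reverse primer's reverse complement GTCCCTGC matches the template at positions 148–155; the product starts at position 64.
The forward primer is identical to the top strand over positions 64–71: TAGAGCGA.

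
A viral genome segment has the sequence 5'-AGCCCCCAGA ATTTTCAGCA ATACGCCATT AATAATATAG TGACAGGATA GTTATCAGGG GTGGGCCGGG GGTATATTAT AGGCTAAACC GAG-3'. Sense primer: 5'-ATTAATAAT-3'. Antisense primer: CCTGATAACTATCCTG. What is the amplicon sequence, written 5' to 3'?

5'-ATTAATAATATAGTGACAGGATAGTTATCAGG-3'

Scanning the template, ATTAATAAT occurs at positions 28–36; this primer anneals to the bottom strand there with its 3' end pointing downstream.
The reverse primer's reverse complement is CAGGATAGTTATCAGG, which matches the template at positions 44–59.
The product is the template from position 28 through 59 (32 bp).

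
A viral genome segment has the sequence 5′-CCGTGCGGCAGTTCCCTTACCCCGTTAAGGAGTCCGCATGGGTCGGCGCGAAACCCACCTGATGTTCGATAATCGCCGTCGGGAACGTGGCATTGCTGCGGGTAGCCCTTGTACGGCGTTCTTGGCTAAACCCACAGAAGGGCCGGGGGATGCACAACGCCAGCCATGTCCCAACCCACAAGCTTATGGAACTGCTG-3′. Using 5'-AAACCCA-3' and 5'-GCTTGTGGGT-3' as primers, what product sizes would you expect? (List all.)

The forward primer AAACCCA matches the top strand at positions 51–57, 128–134.
The reverse primer's reverse complement is ACCCACAAGC, matching at positions 174–183.
Each forward site pairs with the reverse site to give a product ending at position 183: sizes 133, 56 bp.

133 bp, 56 bp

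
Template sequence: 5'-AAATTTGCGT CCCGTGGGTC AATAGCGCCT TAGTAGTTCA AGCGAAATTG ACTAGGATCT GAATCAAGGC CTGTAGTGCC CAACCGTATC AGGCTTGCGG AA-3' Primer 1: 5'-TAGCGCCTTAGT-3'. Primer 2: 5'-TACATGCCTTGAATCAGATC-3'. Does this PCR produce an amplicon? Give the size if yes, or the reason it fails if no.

No product — primer 2 has no binding site in the template.

Primer 2 (TACATGCCTTGAATCAGATC) does not match the top strand, and its reverse complement GATCTGATTCAAGGCATGTA does not match either.
With no annealing site for primer 2, no amplification occurs.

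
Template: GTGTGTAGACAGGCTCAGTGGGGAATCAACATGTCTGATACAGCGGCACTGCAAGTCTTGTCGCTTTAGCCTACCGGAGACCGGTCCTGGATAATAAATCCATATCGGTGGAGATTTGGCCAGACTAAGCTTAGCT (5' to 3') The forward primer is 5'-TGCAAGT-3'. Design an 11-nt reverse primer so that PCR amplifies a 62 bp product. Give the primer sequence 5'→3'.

The forward primer binds at positions 50–56, so a 62 bp product ends at position 50 + 62 − 1 = 111.
The reverse primer anneals to the top strand over positions 101–111, i.e. to CATATCGGTGG.
Its sequence written 5'→3' is the reverse complement: CCACCGATATG.

5'-CCACCGATATG-3'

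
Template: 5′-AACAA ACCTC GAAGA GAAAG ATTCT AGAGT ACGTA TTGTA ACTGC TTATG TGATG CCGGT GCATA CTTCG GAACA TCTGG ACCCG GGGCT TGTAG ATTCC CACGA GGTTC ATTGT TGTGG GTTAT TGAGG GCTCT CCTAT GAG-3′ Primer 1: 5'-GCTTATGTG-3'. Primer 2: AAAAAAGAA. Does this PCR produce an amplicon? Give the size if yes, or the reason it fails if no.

Primer 2 (AAAAAAGAA) does not match the top strand, and its reverse complement TTCTTTTTT does not match either.
With no annealing site for primer 2, no amplification occurs.

No product — primer 2 has no binding site in the template.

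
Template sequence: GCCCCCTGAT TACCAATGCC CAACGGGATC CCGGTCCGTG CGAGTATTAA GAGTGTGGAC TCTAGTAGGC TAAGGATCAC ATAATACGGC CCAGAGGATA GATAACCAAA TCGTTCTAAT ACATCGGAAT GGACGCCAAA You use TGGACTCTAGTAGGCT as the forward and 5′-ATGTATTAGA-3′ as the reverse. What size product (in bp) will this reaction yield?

The forward primer matches the template at positions 56–71.
Reverse complement of the reverse primer: TCTAATACAT. This occurs on the top strand at positions 115–124.
The product runs from position 56 to position 124, so its length is 124 − 56 + 1 = 69 bp.

69 bp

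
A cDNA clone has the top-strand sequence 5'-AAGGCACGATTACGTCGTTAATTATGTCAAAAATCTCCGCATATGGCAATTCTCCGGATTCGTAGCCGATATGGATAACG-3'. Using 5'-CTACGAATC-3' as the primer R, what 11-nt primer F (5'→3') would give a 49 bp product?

5'-GTTAATTATGT-3'

The reverse primer's reverse complement GATTCGTAG matches the template at positions 57–65, so the product ends at position 65.
A 49 bp product then starts at position 65 − 49 + 1 = 17.
The forward primer is identical to the top strand there: GTTAATTATGT.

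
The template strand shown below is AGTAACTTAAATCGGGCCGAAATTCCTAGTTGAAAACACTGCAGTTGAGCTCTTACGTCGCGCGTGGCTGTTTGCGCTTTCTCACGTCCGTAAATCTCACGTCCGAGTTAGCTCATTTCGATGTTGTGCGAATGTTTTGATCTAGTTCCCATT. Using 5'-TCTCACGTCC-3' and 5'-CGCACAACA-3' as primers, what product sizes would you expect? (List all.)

51 bp, 36 bp

The forward primer TCTCACGTCC matches the top strand at positions 80–89, 95–104.
The reverse primer's reverse complement is TGTTGTGCG, matching at positions 122–130.
Each forward site pairs with the reverse site to give a product ending at position 130: sizes 51, 36 bp.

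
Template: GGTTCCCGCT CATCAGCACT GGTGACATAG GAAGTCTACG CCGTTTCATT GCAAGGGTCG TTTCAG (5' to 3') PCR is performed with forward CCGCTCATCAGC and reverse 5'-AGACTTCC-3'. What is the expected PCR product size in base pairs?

32 bp

Forward primer CCGCTCATCAGC is found on the top strand at positions 6–17.
The reverse primer's reverse complement is GGAAGTCT, which matches the template at positions 30–37.
Product length = (reverse-primer end) − (forward-primer start) + 1 = 37 − 6 + 1 = 32 bp.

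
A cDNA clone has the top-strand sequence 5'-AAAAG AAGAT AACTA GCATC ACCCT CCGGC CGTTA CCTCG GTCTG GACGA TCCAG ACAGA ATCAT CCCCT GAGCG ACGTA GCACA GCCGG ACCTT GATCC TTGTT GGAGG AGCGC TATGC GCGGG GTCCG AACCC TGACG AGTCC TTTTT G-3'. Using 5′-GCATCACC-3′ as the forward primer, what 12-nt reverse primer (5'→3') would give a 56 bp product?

The forward primer binds at positions 16–23, so a 56 bp product ends at position 16 + 56 − 1 = 71.
The reverse primer anneals to the top strand over positions 60–71, i.e. to AATCATCCCCTG.
Its sequence written 5'→3' is the reverse complement: CAGGGGATGATT.

5'-CAGGGGATGATT-3'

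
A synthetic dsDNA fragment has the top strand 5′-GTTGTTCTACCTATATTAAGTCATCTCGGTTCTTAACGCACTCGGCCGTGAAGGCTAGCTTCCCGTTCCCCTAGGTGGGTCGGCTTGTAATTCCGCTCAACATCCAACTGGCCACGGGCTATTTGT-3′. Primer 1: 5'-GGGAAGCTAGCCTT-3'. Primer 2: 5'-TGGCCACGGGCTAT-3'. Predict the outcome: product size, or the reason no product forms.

No product — the primers' 3' ends point away from each other.

Primer 1 (GGGAAGCTAGCCTT) has reverse complement AAGGCTAGCTTCCC, which matches the top strand at positions 51–64; primer 1 anneals to the top strand there with its 3' end pointing upstream toward position 51.
Primer 2 (TGGCCACGGGCTAT) matches the top strand directly at positions 109–122; it anneals to the bottom strand with its 3' end pointing downstream toward position 122.
The 3' ends diverge (primer 1 extends toward position 1, primer 2 toward position 126), so the primers never converge on a shared product.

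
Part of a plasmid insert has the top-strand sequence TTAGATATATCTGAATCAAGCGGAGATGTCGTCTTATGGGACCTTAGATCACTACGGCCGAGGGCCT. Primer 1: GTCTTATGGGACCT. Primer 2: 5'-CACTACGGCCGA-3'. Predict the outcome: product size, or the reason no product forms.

No product — both primers anneal to the same strand and extend in the same direction.

Primer 1 (GTCTTATGGGACCT) matches the top strand at positions 31–44 (3' end points downstream).
Primer 2 (CACTACGGCCGA) also matches the top strand directly, at positions 50–61 — its reverse complement TCGGCCGTAGTG is not present.
Both primers anneal to the bottom strand with 3' ends pointing the same way, so neither can prime synthesis back toward the other.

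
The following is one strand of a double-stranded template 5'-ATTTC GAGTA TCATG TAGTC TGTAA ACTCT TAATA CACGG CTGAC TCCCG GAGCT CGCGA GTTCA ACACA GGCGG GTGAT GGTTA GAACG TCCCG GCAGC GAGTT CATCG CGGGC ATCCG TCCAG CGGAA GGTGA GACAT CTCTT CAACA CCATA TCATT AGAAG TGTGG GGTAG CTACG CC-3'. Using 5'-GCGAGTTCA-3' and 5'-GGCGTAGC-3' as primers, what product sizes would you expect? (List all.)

126 bp, 84 bp

The forward primer GCGAGTTCA matches the top strand at positions 57–65, 99–107.
The reverse primer's reverse complement is GCTACGCC, matching at positions 175–182.
Each forward site pairs with the reverse site to give a product ending at position 182: sizes 126, 84 bp.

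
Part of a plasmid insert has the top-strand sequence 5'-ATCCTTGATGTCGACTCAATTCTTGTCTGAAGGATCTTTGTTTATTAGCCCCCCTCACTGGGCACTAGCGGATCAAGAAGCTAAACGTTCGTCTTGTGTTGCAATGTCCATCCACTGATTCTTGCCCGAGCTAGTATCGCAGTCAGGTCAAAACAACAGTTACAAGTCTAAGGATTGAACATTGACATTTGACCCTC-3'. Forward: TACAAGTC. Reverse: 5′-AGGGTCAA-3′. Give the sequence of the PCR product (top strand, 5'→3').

Scanning the template, TACAAGTC occurs at positions 161–168; this primer anneals to the bottom strand there with its 3' end pointing downstream.
Taking the reverse complement of AGGGTCAA gives TTGACCCT, found at positions 189–196 on the template; the primer anneals here to the top strand with its 3' end pointing upstream.
The product is the template from position 161 through 196 (36 bp).

5'-TACAAGTCTAAGGATTGAACATTGACATTTGACCCT-3'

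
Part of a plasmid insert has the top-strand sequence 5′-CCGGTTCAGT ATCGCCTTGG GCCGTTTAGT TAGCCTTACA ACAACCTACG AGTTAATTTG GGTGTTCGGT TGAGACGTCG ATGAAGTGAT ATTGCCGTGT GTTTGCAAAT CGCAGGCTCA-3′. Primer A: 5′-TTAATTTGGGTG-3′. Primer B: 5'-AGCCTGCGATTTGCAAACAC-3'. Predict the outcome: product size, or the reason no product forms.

Yes — a 66 bp product.

Primer A (TTAATTTGGGTG) matches the top strand at positions 53–64; it acts as a forward primer.
Primer B's reverse complement is GTGTTTGCAAATCGCAGGCT, matching the top strand at positions 99–118; it acts as a reverse primer.
The 3' ends face each other across positions 53–118, giving a 66 bp product.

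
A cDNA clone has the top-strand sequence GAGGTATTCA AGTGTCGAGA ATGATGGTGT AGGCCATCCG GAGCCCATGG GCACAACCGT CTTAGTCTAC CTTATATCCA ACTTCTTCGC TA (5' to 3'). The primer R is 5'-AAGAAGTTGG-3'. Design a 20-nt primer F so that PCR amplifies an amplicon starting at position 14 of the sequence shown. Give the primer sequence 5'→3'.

5'-GTCGAGAATGATGGTGTAGG-3'

The reverse primer's reverse complement CCAACTTCTT matches the template at positions 78–87; the product starts at position 14.
The forward primer is identical to the top strand over positions 14–33: GTCGAGAATGATGGTGTAGG.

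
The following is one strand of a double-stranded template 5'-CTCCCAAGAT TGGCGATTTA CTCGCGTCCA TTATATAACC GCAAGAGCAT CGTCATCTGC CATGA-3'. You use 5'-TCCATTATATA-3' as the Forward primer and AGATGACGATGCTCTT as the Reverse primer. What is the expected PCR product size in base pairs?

Forward primer TCCATTATATA is found on the top strand at positions 27–37.
Reverse complement of the reverse primer: AAGAGCATCGTCATCT. This occurs on the top strand at positions 43–58.
Amplicon spans positions 27–58: 32 bp.

32 bp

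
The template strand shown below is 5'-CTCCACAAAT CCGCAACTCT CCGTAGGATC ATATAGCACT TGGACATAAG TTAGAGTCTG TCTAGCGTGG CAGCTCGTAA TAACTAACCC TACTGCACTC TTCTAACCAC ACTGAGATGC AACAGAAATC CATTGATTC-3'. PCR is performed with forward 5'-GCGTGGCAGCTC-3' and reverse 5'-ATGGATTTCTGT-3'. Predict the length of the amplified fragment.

69 bp

Forward primer GCGTGGCAGCTC is found on the top strand at positions 65–76.
Taking the reverse complement of ATGGATTTCTGT gives ACAGAAATCCAT, found at positions 122–133 on the template; the primer anneals here to the top strand with its 3' end pointing upstream.
Product length = (reverse-primer end) − (forward-primer start) + 1 = 133 − 65 + 1 = 69 bp.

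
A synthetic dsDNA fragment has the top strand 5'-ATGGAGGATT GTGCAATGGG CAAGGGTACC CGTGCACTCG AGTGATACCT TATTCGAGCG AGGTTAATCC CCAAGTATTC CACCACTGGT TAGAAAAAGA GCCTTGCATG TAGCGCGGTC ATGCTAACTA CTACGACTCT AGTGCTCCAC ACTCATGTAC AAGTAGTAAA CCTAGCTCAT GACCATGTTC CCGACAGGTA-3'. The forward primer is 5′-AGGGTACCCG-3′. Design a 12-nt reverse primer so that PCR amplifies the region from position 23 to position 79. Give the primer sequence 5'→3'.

The product's 3' end on the top strand is position 79.
The reverse primer anneals to the top strand over positions 68–79, i.e. to TCCCCAAGTATT.
Its sequence written 5'→3' is the reverse complement: AATACTTGGGGA.

5'-AATACTTGGGGA-3'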